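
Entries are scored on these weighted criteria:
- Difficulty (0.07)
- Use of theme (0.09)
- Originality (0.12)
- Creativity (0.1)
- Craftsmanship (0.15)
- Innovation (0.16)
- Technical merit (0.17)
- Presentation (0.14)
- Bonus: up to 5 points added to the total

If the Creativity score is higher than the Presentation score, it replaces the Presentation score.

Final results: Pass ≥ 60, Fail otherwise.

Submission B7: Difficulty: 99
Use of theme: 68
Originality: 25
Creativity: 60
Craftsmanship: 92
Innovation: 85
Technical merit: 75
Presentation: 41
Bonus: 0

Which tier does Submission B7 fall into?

Pass

Creativity (60) > Presentation (41), so Presentation counts as 60.
Weighted total:
  Difficulty 99 × 0.07 = 6.93
  Use of theme 68 × 0.09 = 6.12
  Originality 25 × 0.12 = 3
  Creativity 60 × 0.1 = 6
  Craftsmanship 92 × 0.15 = 13.8
  Innovation 85 × 0.16 = 13.6
  Technical merit 75 × 0.17 = 12.75
  Presentation 60 × 0.14 = 8.4
Sum = 70.6
Bonus: 70.6 + 0 = 70.6
70.6 ≥ 60 → Pass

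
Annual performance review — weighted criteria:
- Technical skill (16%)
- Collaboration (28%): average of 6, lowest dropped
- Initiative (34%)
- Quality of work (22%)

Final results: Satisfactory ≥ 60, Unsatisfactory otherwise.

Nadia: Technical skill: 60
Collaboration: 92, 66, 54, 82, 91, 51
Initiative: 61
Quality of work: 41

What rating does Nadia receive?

Collaboration: drop 51 → average of remaining 5 = 385/5 = 77
Weighted total:
  Technical skill 60 × 0.16 = 9.6
  Collaboration 77 × 0.28 = 21.56
  Initiative 61 × 0.34 = 20.74
  Quality of work 41 × 0.22 = 9.02
Sum = 60.92
60.92 ≥ 60 → Satisfactory

Satisfactory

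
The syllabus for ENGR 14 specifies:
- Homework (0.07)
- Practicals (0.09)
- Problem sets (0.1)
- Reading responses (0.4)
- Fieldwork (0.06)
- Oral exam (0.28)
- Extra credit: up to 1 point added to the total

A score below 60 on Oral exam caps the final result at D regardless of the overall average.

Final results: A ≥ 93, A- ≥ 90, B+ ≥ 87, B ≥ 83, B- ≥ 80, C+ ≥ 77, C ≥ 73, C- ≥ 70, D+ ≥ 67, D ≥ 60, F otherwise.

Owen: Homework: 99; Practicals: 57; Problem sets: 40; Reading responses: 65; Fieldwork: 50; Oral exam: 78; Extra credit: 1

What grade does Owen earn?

D+

Oral exam score 78 ≥ 60: minimum met.
Weighted total:
  Homework 99 × 0.07 = 6.93
  Practicals 57 × 0.09 = 5.13
  Problem sets 40 × 0.1 = 4
  Reading responses 65 × 0.4 = 26
  Fieldwork 50 × 0.06 = 3
  Oral exam 78 × 0.28 = 21.84
Sum = 66.9
Extra credit: 66.9 + 1 = 67.9
67.9 is ≥ 67 and < 70 → D+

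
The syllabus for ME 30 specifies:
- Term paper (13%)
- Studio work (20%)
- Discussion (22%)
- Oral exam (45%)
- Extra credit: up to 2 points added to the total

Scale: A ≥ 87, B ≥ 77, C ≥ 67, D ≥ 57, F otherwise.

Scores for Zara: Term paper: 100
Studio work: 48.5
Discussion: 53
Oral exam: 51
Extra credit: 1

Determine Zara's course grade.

D

Weighted total:
  Term paper 100 × 0.13 = 13
  Studio work 48.5 × 0.2 = 9.7
  Discussion 53 × 0.22 = 11.66
  Oral exam 51 × 0.45 = 22.95
Sum = 57.31
Extra credit: 57.31 + 1 = 58.31
58.31 is ≥ 57 and < 67 → D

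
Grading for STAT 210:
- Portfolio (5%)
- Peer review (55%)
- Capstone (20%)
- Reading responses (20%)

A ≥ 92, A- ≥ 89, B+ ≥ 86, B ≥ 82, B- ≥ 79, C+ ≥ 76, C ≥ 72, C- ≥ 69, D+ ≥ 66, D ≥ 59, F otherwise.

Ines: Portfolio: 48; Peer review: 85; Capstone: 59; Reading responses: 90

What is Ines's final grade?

C+

Weighted total:
  Portfolio 48 × 0.05 = 2.4
  Peer review 85 × 0.55 = 46.75
  Capstone 59 × 0.2 = 11.8
  Reading responses 90 × 0.2 = 18
Sum = 78.95
78.95 is ≥ 76 and < 79 → C+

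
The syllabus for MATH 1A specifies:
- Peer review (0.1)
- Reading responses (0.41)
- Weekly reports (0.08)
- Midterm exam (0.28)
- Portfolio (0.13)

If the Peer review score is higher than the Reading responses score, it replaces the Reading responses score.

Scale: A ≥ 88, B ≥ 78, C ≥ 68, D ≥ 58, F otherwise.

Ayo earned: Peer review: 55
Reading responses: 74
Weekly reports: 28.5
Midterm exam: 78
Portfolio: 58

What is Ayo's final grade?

Peer review (55) ≤ Reading responses (74), so Reading responses stays at 74.
Weighted total:
  Peer review 55 × 0.1 = 5.5
  Reading responses 74 × 0.41 = 30.34
  Weekly reports 28.5 × 0.08 = 2.28
  Midterm exam 78 × 0.28 = 21.84
  Portfolio 58 × 0.13 = 7.54
Sum = 67.5
67.5 is ≥ 58 and < 68 → D

D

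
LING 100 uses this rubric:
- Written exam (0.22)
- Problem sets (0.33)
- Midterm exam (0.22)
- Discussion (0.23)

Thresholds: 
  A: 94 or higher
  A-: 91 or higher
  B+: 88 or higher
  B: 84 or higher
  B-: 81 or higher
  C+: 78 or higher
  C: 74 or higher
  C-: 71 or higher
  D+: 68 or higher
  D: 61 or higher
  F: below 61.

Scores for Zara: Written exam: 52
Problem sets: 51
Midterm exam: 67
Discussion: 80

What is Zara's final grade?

Weighted total:
  Written exam 52 × 0.22 = 11.44
  Problem sets 51 × 0.33 = 16.83
  Midterm exam 67 × 0.22 = 14.74
  Discussion 80 × 0.23 = 18.4
Sum = 61.41
61.41 is ≥ 61 and < 68 → D

D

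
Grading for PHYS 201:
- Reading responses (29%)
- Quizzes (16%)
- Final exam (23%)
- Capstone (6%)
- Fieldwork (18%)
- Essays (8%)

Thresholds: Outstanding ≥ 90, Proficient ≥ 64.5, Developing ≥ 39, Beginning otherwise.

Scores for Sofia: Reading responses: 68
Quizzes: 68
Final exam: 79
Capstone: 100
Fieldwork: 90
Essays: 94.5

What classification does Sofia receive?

Weighted total:
  Reading responses 68 × 0.29 = 19.72
  Quizzes 68 × 0.16 = 10.88
  Final exam 79 × 0.23 = 18.17
  Capstone 100 × 0.06 = 6
  Fieldwork 90 × 0.18 = 16.2
  Essays 94.5 × 0.08 = 7.56
Sum = 78.53
78.53 is ≥ 64.5 and < 90 → Proficient

Proficient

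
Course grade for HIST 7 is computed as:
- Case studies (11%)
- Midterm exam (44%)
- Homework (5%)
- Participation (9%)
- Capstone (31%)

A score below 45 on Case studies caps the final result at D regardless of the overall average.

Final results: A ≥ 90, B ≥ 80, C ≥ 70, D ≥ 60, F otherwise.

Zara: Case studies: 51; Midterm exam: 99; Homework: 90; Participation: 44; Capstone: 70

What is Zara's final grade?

C

Case studies score 51 ≥ 45: minimum met.
Weighted total:
  Case studies 51 × 0.11 = 5.61
  Midterm exam 99 × 0.44 = 43.56
  Homework 90 × 0.05 = 4.5
  Participation 44 × 0.09 = 3.96
  Capstone 70 × 0.31 = 21.7
Sum = 79.33
79.33 is ≥ 70 and < 80 → C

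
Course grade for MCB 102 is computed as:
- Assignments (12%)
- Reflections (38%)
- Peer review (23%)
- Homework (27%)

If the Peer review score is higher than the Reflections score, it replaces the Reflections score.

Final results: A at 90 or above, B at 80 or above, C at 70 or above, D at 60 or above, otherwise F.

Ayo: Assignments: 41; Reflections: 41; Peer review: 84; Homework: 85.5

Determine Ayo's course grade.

Peer review (84) > Reflections (41), so Reflections counts as 84.
Weighted total:
  Assignments 41 × 0.12 = 4.92
  Reflections 84 × 0.38 = 31.92
  Peer review 84 × 0.23 = 19.32
  Homework 85.5 × 0.27 = 23.085
Sum = 79.245
79.245 is ≥ 70 and < 80 → C

C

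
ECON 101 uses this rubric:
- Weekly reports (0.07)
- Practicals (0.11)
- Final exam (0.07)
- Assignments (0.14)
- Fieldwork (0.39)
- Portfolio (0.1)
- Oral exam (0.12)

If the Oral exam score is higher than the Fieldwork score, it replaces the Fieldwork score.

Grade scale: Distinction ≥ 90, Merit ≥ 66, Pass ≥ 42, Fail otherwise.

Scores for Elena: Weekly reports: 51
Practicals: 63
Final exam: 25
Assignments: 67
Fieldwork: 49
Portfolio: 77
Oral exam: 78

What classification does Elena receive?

Merit

Oral exam (78) > Fieldwork (49), so Fieldwork counts as 78.
Weighted total:
  Weekly reports 51 × 0.07 = 3.57
  Practicals 63 × 0.11 = 6.93
  Final exam 25 × 0.07 = 1.75
  Assignments 67 × 0.14 = 9.38
  Fieldwork 78 × 0.39 = 30.42
  Portfolio 77 × 0.1 = 7.7
  Oral exam 78 × 0.12 = 9.36
Sum = 69.11
69.11 is ≥ 66 and < 90 → Merit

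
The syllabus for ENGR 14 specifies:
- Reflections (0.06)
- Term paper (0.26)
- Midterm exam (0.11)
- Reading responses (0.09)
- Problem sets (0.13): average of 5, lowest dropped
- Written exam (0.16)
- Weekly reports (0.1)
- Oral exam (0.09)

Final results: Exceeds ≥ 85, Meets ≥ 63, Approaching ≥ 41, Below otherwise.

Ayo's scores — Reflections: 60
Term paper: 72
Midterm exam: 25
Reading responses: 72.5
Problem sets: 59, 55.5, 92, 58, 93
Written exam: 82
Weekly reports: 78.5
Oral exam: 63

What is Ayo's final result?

Meets

Problem sets: drop 55.5 → average of remaining 4 = 302/4 = 75.5
Weighted total:
  Reflections 60 × 0.06 = 3.6
  Term paper 72 × 0.26 = 18.72
  Midterm exam 25 × 0.11 = 2.75
  Reading responses 72.5 × 0.09 = 6.525
  Problem sets 75.5 × 0.13 = 9.815
  Written exam 82 × 0.16 = 13.12
  Weekly reports 78.5 × 0.1 = 7.85
  Oral exam 63 × 0.09 = 5.67
Sum = 68.05
68.05 is ≥ 63 and < 85 → Meets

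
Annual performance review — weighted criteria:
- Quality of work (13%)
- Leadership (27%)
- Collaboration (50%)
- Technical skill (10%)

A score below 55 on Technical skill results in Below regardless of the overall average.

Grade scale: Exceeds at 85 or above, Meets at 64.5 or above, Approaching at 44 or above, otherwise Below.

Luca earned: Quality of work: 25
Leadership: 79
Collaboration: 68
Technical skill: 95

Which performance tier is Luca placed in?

Meets

Technical skill score 95 ≥ 55: minimum met.
Weighted total:
  Quality of work 25 × 0.13 = 3.25
  Leadership 79 × 0.27 = 21.33
  Collaboration 68 × 0.5 = 34
  Technical skill 95 × 0.1 = 9.5
Sum = 68.08
68.08 is ≥ 64.5 and < 85 → Meets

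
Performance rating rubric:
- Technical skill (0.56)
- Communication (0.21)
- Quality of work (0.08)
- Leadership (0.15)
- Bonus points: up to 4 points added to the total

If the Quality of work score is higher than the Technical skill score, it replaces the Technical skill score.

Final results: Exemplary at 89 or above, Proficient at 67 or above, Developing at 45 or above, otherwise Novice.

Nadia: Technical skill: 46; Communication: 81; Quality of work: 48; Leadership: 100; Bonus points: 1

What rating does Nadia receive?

Quality of work (48) > Technical skill (46), so Technical skill counts as 48.
Weighted total:
  Technical skill 48 × 0.56 = 26.88
  Communication 81 × 0.21 = 17.01
  Quality of work 48 × 0.08 = 3.84
  Leadership 100 × 0.15 = 15
Sum = 62.73
Bonus points: 62.73 + 1 = 63.73
63.73 is ≥ 45 and < 67 → Developing

Developing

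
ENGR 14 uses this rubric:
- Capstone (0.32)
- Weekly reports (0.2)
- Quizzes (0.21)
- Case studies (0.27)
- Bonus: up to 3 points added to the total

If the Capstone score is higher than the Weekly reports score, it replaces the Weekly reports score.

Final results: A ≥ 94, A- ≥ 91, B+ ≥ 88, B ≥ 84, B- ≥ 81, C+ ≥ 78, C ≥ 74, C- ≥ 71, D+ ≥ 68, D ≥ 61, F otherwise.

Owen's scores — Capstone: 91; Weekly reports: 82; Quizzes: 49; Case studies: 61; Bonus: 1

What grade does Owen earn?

Capstone (91) > Weekly reports (82), so Weekly reports counts as 91.
Weighted total:
  Capstone 91 × 0.32 = 29.12
  Weekly reports 91 × 0.2 = 18.2
  Quizzes 49 × 0.21 = 10.29
  Case studies 61 × 0.27 = 16.47
Sum = 74.08
Bonus: 74.08 + 1 = 75.08
75.08 is ≥ 74 and < 78 → C

C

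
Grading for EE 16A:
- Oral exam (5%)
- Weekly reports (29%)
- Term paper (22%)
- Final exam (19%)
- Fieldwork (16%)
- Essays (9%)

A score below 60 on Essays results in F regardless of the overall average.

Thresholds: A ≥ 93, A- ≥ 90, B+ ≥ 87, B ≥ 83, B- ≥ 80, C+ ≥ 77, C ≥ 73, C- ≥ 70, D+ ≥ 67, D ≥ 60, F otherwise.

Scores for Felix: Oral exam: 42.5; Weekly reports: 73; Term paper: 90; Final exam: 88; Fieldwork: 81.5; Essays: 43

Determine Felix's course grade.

F

Essays score 43 < 60: minimum not met.
Weighted total:
  Oral exam 42.5 × 0.05 = 2.125
  Weekly reports 73 × 0.29 = 21.17
  Term paper 90 × 0.22 = 19.8
  Final exam 88 × 0.19 = 16.72
  Fieldwork 81.5 × 0.16 = 13.04
  Essays 43 × 0.09 = 3.87
Sum = 76.725
Because the Essays minimum was not met, the result is F.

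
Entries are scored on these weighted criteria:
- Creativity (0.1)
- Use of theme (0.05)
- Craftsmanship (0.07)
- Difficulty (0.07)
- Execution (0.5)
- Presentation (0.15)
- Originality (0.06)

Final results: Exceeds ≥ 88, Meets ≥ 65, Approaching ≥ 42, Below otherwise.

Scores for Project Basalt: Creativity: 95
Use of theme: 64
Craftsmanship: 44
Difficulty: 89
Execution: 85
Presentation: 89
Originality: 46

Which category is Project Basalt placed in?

Weighted total:
  Creativity 95 × 0.1 = 9.5
  Use of theme 64 × 0.05 = 3.2
  Craftsmanship 44 × 0.07 = 3.08
  Difficulty 89 × 0.07 = 6.23
  Execution 85 × 0.5 = 42.5
  Presentation 89 × 0.15 = 13.35
  Originality 46 × 0.06 = 2.76
Sum = 80.62
80.62 is ≥ 65 and < 88 → Meets

Meets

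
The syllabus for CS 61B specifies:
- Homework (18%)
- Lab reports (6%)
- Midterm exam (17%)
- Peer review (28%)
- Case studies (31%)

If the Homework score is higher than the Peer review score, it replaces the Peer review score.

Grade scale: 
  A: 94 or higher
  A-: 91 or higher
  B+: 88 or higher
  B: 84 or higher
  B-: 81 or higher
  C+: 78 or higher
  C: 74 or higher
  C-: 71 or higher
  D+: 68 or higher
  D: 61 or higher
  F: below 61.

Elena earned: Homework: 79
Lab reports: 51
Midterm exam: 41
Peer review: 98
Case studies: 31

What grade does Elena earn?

Homework (79) ≤ Peer review (98), so Peer review stays at 98.
Weighted total:
  Homework 79 × 0.18 = 14.22
  Lab reports 51 × 0.06 = 3.06
  Midterm exam 41 × 0.17 = 6.97
  Peer review 98 × 0.28 = 27.44
  Case studies 31 × 0.31 = 9.61
Sum = 61.3
61.3 is ≥ 61 and < 68 → D

D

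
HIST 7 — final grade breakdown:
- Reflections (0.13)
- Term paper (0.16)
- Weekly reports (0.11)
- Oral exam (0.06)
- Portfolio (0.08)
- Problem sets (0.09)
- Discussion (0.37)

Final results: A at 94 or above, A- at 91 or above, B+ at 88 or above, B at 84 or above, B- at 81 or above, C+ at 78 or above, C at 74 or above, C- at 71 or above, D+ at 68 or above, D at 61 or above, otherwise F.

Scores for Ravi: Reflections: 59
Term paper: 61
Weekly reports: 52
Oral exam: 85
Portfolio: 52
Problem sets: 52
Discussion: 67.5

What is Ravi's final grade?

Weighted total:
  Reflections 59 × 0.13 = 7.67
  Term paper 61 × 0.16 = 9.76
  Weekly reports 52 × 0.11 = 5.72
  Oral exam 85 × 0.06 = 5.1
  Portfolio 52 × 0.08 = 4.16
  Problem sets 52 × 0.09 = 4.68
  Discussion 67.5 × 0.37 = 24.975
Sum = 62.065
62.065 is ≥ 61 and < 68 → D

D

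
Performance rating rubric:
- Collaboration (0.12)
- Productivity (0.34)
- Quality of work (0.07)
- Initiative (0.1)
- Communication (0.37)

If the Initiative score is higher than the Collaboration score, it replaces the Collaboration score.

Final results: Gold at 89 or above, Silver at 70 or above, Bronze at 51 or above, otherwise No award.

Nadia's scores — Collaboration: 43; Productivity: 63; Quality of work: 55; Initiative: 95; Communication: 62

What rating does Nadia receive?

Bronze

Initiative (95) > Collaboration (43), so Collaboration counts as 95.
Weighted total:
  Collaboration 95 × 0.12 = 11.4
  Productivity 63 × 0.34 = 21.42
  Quality of work 55 × 0.07 = 3.85
  Initiative 95 × 0.1 = 9.5
  Communication 62 × 0.37 = 22.94
Sum = 69.11
69.11 is ≥ 51 and < 70 → Bronze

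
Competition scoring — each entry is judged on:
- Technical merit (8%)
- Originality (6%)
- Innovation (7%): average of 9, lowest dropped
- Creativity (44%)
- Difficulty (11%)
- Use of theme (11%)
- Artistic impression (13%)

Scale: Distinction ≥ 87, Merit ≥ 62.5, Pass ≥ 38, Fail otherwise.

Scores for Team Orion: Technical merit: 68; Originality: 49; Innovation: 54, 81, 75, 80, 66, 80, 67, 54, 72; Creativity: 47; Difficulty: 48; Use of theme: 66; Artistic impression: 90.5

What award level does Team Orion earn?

Innovation: drop 54 → average of remaining 8 = 575/8 = 71.875
Weighted total:
  Technical merit 68 × 0.08 = 5.44
  Originality 49 × 0.06 = 2.94
  Innovation 71.875 × 0.07 = 5.03125
  Creativity 47 × 0.44 = 20.68
  Difficulty 48 × 0.11 = 5.28
  Use of theme 66 × 0.11 = 7.26
  Artistic impression 90.5 × 0.13 = 11.765
Sum = 58.39625
58.39625 is ≥ 38 and < 62.5 → Pass

Pass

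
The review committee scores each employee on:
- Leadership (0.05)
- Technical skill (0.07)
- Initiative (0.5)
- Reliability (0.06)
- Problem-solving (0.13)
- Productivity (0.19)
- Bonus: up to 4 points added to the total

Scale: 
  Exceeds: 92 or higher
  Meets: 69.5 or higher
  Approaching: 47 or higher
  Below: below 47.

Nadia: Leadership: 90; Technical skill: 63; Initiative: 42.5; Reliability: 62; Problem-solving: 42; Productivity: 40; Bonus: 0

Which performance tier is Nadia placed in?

Weighted total:
  Leadership 90 × 0.05 = 4.5
  Technical skill 63 × 0.07 = 4.41
  Initiative 42.5 × 0.5 = 21.25
  Reliability 62 × 0.06 = 3.72
  Problem-solving 42 × 0.13 = 5.46
  Productivity 40 × 0.19 = 7.6
Sum = 46.94
Bonus: 46.94 + 0 = 46.94
46.94 < 47 → Below

Below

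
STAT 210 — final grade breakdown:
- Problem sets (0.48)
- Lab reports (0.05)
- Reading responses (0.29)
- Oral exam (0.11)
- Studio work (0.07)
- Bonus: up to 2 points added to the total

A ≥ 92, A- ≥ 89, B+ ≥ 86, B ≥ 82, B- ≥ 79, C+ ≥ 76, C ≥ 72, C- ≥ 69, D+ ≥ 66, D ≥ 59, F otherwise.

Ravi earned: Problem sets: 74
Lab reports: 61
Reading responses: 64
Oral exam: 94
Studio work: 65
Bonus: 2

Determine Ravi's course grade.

Weighted total:
  Problem sets 74 × 0.48 = 35.52
  Lab reports 61 × 0.05 = 3.05
  Reading responses 64 × 0.29 = 18.56
  Oral exam 94 × 0.11 = 10.34
  Studio work 65 × 0.07 = 4.55
Sum = 72.02
Bonus: 72.02 + 2 = 74.02
74.02 is ≥ 72 and < 76 → C

C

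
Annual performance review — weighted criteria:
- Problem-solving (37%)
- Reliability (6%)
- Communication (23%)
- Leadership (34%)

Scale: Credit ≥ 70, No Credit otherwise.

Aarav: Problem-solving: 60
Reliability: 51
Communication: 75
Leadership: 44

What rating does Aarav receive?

No Credit

Weighted total:
  Problem-solving 60 × 0.37 = 22.2
  Reliability 51 × 0.06 = 3.06
  Communication 75 × 0.23 = 17.25
  Leadership 44 × 0.34 = 14.96
Sum = 57.47
57.47 < 70 → No Credit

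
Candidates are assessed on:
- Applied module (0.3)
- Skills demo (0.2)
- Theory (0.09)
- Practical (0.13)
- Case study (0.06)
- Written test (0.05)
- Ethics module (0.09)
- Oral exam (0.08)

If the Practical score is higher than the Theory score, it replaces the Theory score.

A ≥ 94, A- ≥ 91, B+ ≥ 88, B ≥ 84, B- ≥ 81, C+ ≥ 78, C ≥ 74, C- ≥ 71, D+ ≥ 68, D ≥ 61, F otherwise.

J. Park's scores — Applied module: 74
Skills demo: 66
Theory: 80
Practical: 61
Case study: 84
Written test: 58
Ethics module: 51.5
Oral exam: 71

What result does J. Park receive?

Practical (61) ≤ Theory (80), so Theory stays at 80.
Weighted total:
  Applied module 74 × 0.3 = 22.2
  Skills demo 66 × 0.2 = 13.2
  Theory 80 × 0.09 = 7.2
  Practical 61 × 0.13 = 7.93
  Case study 84 × 0.06 = 5.04
  Written test 58 × 0.05 = 2.9
  Ethics module 51.5 × 0.09 = 4.635
  Oral exam 71 × 0.08 = 5.68
Sum = 68.785
68.785 is ≥ 68 and < 71 → D+

D+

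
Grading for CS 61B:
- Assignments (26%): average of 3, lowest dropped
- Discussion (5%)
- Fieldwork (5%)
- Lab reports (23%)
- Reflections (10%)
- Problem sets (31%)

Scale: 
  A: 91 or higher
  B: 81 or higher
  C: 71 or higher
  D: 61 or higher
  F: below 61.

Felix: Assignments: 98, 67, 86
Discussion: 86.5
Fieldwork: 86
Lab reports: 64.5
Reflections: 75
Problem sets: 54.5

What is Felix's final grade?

Assignments: drop 67 → average of remaining 2 = 184/2 = 92
Weighted total:
  Assignments 92 × 0.26 = 23.92
  Discussion 86.5 × 0.05 = 4.325
  Fieldwork 86 × 0.05 = 4.3
  Lab reports 64.5 × 0.23 = 14.835
  Reflections 75 × 0.1 = 7.5
  Problem sets 54.5 × 0.31 = 16.895
Sum = 71.775
71.775 is ≥ 71 and < 81 → C

C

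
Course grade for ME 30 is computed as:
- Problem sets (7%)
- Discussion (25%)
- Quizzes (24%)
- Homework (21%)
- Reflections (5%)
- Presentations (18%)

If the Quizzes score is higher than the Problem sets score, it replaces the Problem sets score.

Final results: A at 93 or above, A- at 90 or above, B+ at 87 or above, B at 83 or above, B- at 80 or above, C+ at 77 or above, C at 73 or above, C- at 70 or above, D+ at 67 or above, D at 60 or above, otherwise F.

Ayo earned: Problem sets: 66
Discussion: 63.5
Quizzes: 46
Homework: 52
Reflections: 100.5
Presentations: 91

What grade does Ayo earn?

D

Quizzes (46) ≤ Problem sets (66), so Problem sets stays at 66.
Weighted total:
  Problem sets 66 × 0.07 = 4.62
  Discussion 63.5 × 0.25 = 15.875
  Quizzes 46 × 0.24 = 11.04
  Homework 52 × 0.21 = 10.92
  Reflections 100.5 × 0.05 = 5.025
  Presentations 91 × 0.18 = 16.38
Sum = 63.86
63.86 is ≥ 60 and < 67 → D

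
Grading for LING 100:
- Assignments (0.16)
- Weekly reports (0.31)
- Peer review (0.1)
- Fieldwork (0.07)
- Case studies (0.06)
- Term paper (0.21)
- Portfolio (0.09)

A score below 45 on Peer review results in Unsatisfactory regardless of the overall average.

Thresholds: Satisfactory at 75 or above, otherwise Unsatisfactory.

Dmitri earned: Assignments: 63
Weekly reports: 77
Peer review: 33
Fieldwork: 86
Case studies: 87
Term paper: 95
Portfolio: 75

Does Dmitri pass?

Unsatisfactory

Peer review score 33 < 45: minimum not met.
Weighted total:
  Assignments 63 × 0.16 = 10.08
  Weekly reports 77 × 0.31 = 23.87
  Peer review 33 × 0.1 = 3.3
  Fieldwork 86 × 0.07 = 6.02
  Case studies 87 × 0.06 = 5.22
  Term paper 95 × 0.21 = 19.95
  Portfolio 75 × 0.09 = 6.75
Sum = 75.19
Because the Peer review minimum was not met, the result is Unsatisfactory.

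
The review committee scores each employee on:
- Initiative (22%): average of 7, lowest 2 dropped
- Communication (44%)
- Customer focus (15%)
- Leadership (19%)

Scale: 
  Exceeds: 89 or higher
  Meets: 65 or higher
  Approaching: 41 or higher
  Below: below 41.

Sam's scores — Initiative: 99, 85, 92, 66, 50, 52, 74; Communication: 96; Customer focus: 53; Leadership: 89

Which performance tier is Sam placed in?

Initiative: drop 50, 52 → average of remaining 5 = 416/5 = 83.2
Weighted total:
  Initiative 83.2 × 0.22 = 18.304
  Communication 96 × 0.44 = 42.24
  Customer focus 53 × 0.15 = 7.95
  Leadership 89 × 0.19 = 16.91
Sum = 85.404
85.404 is ≥ 65 and < 89 → Meets

Meets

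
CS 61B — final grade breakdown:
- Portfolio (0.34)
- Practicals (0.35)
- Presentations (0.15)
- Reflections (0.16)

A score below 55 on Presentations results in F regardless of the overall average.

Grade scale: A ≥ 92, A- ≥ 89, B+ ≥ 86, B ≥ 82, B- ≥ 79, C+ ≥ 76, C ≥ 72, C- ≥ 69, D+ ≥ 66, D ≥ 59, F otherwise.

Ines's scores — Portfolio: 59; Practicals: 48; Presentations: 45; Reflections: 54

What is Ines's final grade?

F

Presentations score 45 < 55: minimum not met.
Weighted total:
  Portfolio 59 × 0.34 = 20.06
  Practicals 48 × 0.35 = 16.8
  Presentations 45 × 0.15 = 6.75
  Reflections 54 × 0.16 = 8.64
Sum = 52.25
Because the Presentations minimum was not met, the result is F.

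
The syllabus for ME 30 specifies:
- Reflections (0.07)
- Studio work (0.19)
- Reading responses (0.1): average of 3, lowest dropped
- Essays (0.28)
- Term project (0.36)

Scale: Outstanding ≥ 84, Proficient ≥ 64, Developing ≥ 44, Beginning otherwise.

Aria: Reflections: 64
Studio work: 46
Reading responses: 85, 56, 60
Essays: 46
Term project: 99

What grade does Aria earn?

Reading responses: drop 56 → average of remaining 2 = 145/2 = 72.5
Weighted total:
  Reflections 64 × 0.07 = 4.48
  Studio work 46 × 0.19 = 8.74
  Reading responses 72.5 × 0.1 = 7.25
  Essays 46 × 0.28 = 12.88
  Term project 99 × 0.36 = 35.64
Sum = 68.99
68.99 is ≥ 64 and < 84 → Proficient

Proficient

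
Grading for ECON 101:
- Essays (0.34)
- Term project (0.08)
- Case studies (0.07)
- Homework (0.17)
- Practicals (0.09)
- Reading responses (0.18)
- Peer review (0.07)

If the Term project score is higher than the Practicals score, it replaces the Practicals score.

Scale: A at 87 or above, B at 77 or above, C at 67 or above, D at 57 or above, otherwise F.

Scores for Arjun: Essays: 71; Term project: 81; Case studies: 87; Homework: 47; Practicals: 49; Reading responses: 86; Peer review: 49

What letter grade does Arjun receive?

Term project (81) > Practicals (49), so Practicals counts as 81.
Weighted total:
  Essays 71 × 0.34 = 24.14
  Term project 81 × 0.08 = 6.48
  Case studies 87 × 0.07 = 6.09
  Homework 47 × 0.17 = 7.99
  Practicals 81 × 0.09 = 7.29
  Reading responses 86 × 0.18 = 15.48
  Peer review 49 × 0.07 = 3.43
Sum = 70.9
70.9 is ≥ 67 and < 77 → C

C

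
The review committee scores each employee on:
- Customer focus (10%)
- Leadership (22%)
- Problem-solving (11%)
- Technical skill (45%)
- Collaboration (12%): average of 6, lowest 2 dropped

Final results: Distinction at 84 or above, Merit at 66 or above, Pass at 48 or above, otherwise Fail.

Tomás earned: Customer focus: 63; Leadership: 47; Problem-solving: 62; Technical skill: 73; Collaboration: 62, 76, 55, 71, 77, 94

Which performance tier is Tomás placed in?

Pass

Collaboration: drop 55, 62 → average of remaining 4 = 318/4 = 79.5
Weighted total:
  Customer focus 63 × 0.1 = 6.3
  Leadership 47 × 0.22 = 10.34
  Problem-solving 62 × 0.11 = 6.82
  Technical skill 73 × 0.45 = 32.85
  Collaboration 79.5 × 0.12 = 9.54
Sum = 65.85
65.85 is ≥ 48 and < 66 → Pass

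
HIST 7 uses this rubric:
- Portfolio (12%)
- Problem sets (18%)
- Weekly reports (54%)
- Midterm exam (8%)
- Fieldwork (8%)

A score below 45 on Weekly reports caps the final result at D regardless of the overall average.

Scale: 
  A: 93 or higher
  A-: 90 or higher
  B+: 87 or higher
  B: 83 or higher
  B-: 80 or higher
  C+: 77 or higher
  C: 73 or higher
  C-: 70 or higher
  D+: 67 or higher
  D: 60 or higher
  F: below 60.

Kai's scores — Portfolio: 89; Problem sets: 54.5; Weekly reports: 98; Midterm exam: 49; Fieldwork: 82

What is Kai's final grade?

B

Weekly reports score 98 ≥ 45: minimum met.
Weighted total:
  Portfolio 89 × 0.12 = 10.68
  Problem sets 54.5 × 0.18 = 9.81
  Weekly reports 98 × 0.54 = 52.92
  Midterm exam 49 × 0.08 = 3.92
  Fieldwork 82 × 0.08 = 6.56
Sum = 83.89
83.89 is ≥ 83 and < 87 → B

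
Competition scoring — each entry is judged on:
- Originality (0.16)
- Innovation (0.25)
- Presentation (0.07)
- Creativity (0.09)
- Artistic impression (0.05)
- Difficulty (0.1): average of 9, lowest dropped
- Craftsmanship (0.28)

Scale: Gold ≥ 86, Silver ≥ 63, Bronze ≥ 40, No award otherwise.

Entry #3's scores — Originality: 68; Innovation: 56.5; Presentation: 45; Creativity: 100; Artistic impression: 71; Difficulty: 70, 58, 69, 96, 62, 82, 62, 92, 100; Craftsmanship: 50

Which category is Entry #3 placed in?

Bronze

Difficulty: drop 58 → average of remaining 8 = 633/8 = 79.125
Weighted total:
  Originality 68 × 0.16 = 10.88
  Innovation 56.5 × 0.25 = 14.125
  Presentation 45 × 0.07 = 3.15
  Creativity 100 × 0.09 = 9
  Artistic impression 71 × 0.05 = 3.55
  Difficulty 79.125 × 0.1 = 7.9125
  Craftsmanship 50 × 0.28 = 14
Sum = 62.6175
62.6175 is ≥ 40 and < 63 → Bronze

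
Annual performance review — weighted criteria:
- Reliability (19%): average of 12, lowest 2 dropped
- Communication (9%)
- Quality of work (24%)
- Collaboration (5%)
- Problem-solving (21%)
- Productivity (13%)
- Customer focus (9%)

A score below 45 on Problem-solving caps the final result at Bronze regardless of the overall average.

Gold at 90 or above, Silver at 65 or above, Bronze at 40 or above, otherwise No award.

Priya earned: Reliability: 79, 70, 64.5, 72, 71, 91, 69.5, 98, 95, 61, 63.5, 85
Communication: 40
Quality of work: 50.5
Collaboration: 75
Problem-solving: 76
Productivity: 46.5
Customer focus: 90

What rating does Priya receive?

Bronze

Reliability: drop 61, 63.5 → average of remaining 10 = 795/10 = 79.5
Problem-solving score 76 ≥ 45: minimum met.
Weighted total:
  Reliability 79.5 × 0.19 = 15.105
  Communication 40 × 0.09 = 3.6
  Quality of work 50.5 × 0.24 = 12.12
  Collaboration 75 × 0.05 = 3.75
  Problem-solving 76 × 0.21 = 15.96
  Productivity 46.5 × 0.13 = 6.045
  Customer focus 90 × 0.09 = 8.1
Sum = 64.68
64.68 is ≥ 40 and < 65 → Bronze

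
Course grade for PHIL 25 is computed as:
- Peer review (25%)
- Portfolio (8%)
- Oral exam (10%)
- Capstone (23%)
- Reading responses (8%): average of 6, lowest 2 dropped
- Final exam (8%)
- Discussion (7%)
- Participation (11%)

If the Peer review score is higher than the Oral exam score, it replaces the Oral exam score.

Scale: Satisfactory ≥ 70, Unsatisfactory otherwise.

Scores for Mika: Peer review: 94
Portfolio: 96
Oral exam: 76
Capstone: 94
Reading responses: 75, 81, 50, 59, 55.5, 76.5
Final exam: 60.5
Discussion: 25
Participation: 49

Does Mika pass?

Reading responses: drop 50, 55.5 → average of remaining 4 = 291.5/4 = 72.875
Peer review (94) > Oral exam (76), so Oral exam counts as 94.
Weighted total:
  Peer review 94 × 0.25 = 23.5
  Portfolio 96 × 0.08 = 7.68
  Oral exam 94 × 0.1 = 9.4
  Capstone 94 × 0.23 = 21.62
  Reading responses 72.875 × 0.08 = 5.83
  Final exam 60.5 × 0.08 = 4.84
  Discussion 25 × 0.07 = 1.75
  Participation 49 × 0.11 = 5.39
Sum = 80.01
80.01 ≥ 70 → Satisfactory

Satisfactory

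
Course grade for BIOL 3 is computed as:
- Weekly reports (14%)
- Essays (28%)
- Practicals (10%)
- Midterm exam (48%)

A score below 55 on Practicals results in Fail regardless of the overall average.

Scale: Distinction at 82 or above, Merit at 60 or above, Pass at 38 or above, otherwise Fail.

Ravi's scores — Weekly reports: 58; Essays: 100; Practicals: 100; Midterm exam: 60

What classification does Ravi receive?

Merit

Practicals score 100 ≥ 55: minimum met.
Weighted total:
  Weekly reports 58 × 0.14 = 8.12
  Essays 100 × 0.28 = 28
  Practicals 100 × 0.1 = 10
  Midterm exam 60 × 0.48 = 28.8
Sum = 74.92
74.92 is ≥ 60 and < 82 → Merit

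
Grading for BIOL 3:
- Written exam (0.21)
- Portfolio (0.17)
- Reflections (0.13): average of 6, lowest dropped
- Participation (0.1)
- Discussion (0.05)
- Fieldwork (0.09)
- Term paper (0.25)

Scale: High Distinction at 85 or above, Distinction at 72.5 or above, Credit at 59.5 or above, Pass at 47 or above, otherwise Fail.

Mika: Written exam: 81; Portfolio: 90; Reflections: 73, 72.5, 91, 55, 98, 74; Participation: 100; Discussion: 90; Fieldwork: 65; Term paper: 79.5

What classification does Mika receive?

Reflections: drop 55 → average of remaining 5 = 408.5/5 = 81.7
Weighted total:
  Written exam 81 × 0.21 = 17.01
  Portfolio 90 × 0.17 = 15.3
  Reflections 81.7 × 0.13 = 10.621
  Participation 100 × 0.1 = 10
  Discussion 90 × 0.05 = 4.5
  Fieldwork 65 × 0.09 = 5.85
  Term paper 79.5 × 0.25 = 19.875
Sum = 83.156
83.156 is ≥ 72.5 and < 85 → Distinction

Distinction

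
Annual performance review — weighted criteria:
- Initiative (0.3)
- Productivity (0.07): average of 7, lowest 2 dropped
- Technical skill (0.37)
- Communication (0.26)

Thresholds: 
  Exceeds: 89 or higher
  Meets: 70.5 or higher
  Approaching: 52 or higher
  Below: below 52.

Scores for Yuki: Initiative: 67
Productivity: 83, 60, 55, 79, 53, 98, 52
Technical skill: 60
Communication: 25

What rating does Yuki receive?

Productivity: drop 52, 53 → average of remaining 5 = 375/5 = 75
Weighted total:
  Initiative 67 × 0.3 = 20.1
  Productivity 75 × 0.07 = 5.25
  Technical skill 60 × 0.37 = 22.2
  Communication 25 × 0.26 = 6.5
Sum = 54.05
54.05 is ≥ 52 and < 70.5 → Approaching

Approaching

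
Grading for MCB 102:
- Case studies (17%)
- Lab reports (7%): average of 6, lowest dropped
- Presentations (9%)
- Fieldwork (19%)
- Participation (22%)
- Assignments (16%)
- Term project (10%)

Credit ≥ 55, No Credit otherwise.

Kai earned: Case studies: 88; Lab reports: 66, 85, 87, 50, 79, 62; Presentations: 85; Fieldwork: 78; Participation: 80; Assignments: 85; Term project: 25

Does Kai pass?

Credit

Lab reports: drop 50 → average of remaining 5 = 379/5 = 75.8
Weighted total:
  Case studies 88 × 0.17 = 14.96
  Lab reports 75.8 × 0.07 = 5.306
  Presentations 85 × 0.09 = 7.65
  Fieldwork 78 × 0.19 = 14.82
  Participation 80 × 0.22 = 17.6
  Assignments 85 × 0.16 = 13.6
  Term project 25 × 0.1 = 2.5
Sum = 76.436
76.436 ≥ 55 → Credit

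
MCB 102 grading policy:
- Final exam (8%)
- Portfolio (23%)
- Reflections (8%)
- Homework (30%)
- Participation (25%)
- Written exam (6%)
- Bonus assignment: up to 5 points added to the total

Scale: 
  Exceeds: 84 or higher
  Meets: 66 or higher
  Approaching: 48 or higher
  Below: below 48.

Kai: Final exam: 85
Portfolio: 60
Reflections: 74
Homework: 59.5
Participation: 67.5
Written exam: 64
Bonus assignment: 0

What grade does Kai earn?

Approaching

Weighted total:
  Final exam 85 × 0.08 = 6.8
  Portfolio 60 × 0.23 = 13.8
  Reflections 74 × 0.08 = 5.92
  Homework 59.5 × 0.3 = 17.85
  Participation 67.5 × 0.25 = 16.875
  Written exam 64 × 0.06 = 3.84
Sum = 65.085
Bonus assignment: 65.085 + 0 = 65.085
65.085 is ≥ 48 and < 66 → Approaching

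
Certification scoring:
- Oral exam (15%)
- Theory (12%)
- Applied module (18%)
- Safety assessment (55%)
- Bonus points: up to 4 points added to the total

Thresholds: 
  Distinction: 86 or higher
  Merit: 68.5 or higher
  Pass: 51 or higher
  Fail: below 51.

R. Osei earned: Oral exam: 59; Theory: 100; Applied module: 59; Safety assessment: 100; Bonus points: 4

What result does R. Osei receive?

Distinction

Weighted total:
  Oral exam 59 × 0.15 = 8.85
  Theory 100 × 0.12 = 12
  Applied module 59 × 0.18 = 10.62
  Safety assessment 100 × 0.55 = 55
Sum = 86.47
Bonus points: 86.47 + 4 = 90.47
90.47 ≥ 86 → Distinction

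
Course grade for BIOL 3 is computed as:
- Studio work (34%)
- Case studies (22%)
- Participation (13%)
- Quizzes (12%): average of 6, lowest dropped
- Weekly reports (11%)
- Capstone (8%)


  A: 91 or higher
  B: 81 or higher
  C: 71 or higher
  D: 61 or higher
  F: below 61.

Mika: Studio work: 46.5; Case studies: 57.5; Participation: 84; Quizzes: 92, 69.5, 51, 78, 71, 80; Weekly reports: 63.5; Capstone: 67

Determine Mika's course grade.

D

Quizzes: drop 51 → average of remaining 5 = 390.5/5 = 78.1
Weighted total:
  Studio work 46.5 × 0.34 = 15.81
  Case studies 57.5 × 0.22 = 12.65
  Participation 84 × 0.13 = 10.92
  Quizzes 78.1 × 0.12 = 9.372
  Weekly reports 63.5 × 0.11 = 6.985
  Capstone 67 × 0.08 = 5.36
Sum = 61.097
61.097 is ≥ 61 and < 71 → D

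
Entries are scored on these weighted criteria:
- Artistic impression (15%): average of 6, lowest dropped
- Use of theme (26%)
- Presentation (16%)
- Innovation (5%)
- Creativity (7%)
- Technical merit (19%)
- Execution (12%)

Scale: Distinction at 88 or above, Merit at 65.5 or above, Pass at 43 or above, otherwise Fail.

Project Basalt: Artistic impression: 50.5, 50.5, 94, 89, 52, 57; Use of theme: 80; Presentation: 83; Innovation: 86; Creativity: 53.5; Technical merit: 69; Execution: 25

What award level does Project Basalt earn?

Merit

Artistic impression: drop 50.5 → average of remaining 5 = 342.5/5 = 68.5
Weighted total:
  Artistic impression 68.5 × 0.15 = 10.275
  Use of theme 80 × 0.26 = 20.8
  Presentation 83 × 0.16 = 13.28
  Innovation 86 × 0.05 = 4.3
  Creativity 53.5 × 0.07 = 3.745
  Technical merit 69 × 0.19 = 13.11
  Execution 25 × 0.12 = 3
Sum = 68.51
68.51 is ≥ 65.5 and < 88 → Merit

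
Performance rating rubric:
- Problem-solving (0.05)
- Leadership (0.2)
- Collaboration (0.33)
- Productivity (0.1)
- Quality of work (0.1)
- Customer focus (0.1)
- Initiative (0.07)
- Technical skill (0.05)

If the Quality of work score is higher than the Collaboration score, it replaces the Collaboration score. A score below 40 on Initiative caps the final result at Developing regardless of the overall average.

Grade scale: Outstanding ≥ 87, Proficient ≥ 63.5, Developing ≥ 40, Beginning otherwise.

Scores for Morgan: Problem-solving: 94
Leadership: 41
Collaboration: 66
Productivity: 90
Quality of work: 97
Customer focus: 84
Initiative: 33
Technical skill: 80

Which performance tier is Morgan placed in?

Developing

Quality of work (97) > Collaboration (66), so Collaboration counts as 97.
Initiative score 33 < 40: minimum not met.
Weighted total:
  Problem-solving 94 × 0.05 = 4.7
  Leadership 41 × 0.2 = 8.2
  Collaboration 97 × 0.33 = 32.01
  Productivity 90 × 0.1 = 9
  Quality of work 97 × 0.1 = 9.7
  Customer focus 84 × 0.1 = 8.4
  Initiative 33 × 0.07 = 2.31
  Technical skill 80 × 0.05 = 4
Sum = 78.32
78.32 would be Proficient; cap at Developing applies → Developing.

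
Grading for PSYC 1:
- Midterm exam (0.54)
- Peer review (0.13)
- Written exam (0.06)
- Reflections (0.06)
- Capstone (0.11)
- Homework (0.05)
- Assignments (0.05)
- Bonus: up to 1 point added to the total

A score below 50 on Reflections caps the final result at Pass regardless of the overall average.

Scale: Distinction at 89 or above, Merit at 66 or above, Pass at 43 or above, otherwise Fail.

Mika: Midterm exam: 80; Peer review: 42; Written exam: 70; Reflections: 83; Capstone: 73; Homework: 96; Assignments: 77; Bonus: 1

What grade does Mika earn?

Merit

Reflections score 83 ≥ 50: minimum met.
Weighted total:
  Midterm exam 80 × 0.54 = 43.2
  Peer review 42 × 0.13 = 5.46
  Written exam 70 × 0.06 = 4.2
  Reflections 83 × 0.06 = 4.98
  Capstone 73 × 0.11 = 8.03
  Homework 96 × 0.05 = 4.8
  Assignments 77 × 0.05 = 3.85
Sum = 74.52
Bonus: 74.52 + 1 = 75.52
75.52 is ≥ 66 and < 89 → Merit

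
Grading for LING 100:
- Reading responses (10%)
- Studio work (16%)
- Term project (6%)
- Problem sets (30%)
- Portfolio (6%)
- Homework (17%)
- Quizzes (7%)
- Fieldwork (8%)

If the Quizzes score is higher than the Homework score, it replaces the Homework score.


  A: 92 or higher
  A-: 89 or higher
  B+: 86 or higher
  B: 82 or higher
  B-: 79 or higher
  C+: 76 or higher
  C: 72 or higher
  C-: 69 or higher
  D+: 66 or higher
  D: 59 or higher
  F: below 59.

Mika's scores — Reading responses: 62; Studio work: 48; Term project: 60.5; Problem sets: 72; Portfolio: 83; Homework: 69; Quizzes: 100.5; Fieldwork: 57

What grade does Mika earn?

Quizzes (100.5) > Homework (69), so Homework counts as 100.5.
Weighted total:
  Reading responses 62 × 0.1 = 6.2
  Studio work 48 × 0.16 = 7.68
  Term project 60.5 × 0.06 = 3.63
  Problem sets 72 × 0.3 = 21.6
  Portfolio 83 × 0.06 = 4.98
  Homework 100.5 × 0.17 = 17.085
  Quizzes 100.5 × 0.07 = 7.035
  Fieldwork 57 × 0.08 = 4.56
Sum = 72.77
72.77 is ≥ 72 and < 76 → C

C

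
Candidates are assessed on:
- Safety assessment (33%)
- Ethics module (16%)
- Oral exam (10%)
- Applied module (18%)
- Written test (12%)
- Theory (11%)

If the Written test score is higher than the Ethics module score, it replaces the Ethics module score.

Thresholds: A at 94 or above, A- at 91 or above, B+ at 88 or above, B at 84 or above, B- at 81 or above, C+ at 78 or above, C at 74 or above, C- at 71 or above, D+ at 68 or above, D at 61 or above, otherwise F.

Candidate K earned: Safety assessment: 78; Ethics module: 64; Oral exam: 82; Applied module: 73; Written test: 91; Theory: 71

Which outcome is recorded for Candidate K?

C+

Written test (91) > Ethics module (64), so Ethics module counts as 91.
Weighted total:
  Safety assessment 78 × 0.33 = 25.74
  Ethics module 91 × 0.16 = 14.56
  Oral exam 82 × 0.1 = 8.2
  Applied module 73 × 0.18 = 13.14
  Written test 91 × 0.12 = 10.92
  Theory 71 × 0.11 = 7.81
Sum = 80.37
80.37 is ≥ 78 and < 81 → C+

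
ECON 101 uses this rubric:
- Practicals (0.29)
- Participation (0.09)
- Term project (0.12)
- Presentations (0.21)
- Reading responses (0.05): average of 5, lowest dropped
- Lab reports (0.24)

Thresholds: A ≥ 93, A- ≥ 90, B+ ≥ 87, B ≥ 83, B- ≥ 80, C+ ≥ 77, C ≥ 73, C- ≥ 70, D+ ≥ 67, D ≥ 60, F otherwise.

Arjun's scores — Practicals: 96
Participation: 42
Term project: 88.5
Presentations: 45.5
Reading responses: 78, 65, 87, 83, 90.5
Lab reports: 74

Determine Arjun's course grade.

Reading responses: drop 65 → average of remaining 4 = 338.5/4 = 84.625
Weighted total:
  Practicals 96 × 0.29 = 27.84
  Participation 42 × 0.09 = 3.78
  Term project 88.5 × 0.12 = 10.62
  Presentations 45.5 × 0.21 = 9.555
  Reading responses 84.625 × 0.05 = 4.23125
  Lab reports 74 × 0.24 = 17.76
Sum = 73.78625
73.78625 is ≥ 73 and < 77 → C

C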